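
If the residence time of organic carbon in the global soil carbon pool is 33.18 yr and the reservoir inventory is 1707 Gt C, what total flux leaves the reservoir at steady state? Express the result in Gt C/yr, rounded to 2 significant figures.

51 Gt C/yr

F = M / τ = 1707 / 33.18 = 51.45 Gt C/yr.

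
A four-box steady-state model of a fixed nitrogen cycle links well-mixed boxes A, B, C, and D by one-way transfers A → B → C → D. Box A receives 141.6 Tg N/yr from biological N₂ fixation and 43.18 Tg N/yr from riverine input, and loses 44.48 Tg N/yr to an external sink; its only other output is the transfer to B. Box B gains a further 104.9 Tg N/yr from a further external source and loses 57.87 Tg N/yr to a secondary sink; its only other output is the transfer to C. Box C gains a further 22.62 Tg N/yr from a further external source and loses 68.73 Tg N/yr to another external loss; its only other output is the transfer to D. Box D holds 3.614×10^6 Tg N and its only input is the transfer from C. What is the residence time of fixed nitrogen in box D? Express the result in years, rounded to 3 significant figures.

Box A: F(A→B) = (141.6 + 43.18) − 44.48 = 140.30 Tg N/yr.
Box B: F(B→C) = (140.30 + 104.9) − 57.87 = 187.33 Tg N/yr.
Box C: F(C→D) = (187.33 + 22.62) − 68.73 = 141.22 Tg N/yr.
Box D throughput = its input = 141.22 Tg N/yr; τ = 3.614×10^6 / 141.22 = 25590 yr.

25600 yr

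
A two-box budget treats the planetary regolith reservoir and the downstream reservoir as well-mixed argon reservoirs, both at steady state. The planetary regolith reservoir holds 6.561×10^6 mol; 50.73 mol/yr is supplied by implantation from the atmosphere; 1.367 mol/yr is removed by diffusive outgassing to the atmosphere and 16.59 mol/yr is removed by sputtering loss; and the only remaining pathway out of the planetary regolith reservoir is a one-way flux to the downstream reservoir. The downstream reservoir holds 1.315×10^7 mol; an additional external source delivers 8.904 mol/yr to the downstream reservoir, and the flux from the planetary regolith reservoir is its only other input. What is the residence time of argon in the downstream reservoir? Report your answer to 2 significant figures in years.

Balance the planetary regolith reservoir: ΣF_in = 50.730 mol/yr.
Flux to the downstream reservoir = ΣF_in − (1.367 + 16.59) = 32.773 mol/yr.
Total input to the downstream reservoir = 32.773 + 8.904 = 41.677 mol/yr; at steady state this equals its total output.
τ = M / F = 1.315×10^7 / 41.677 = 315500 yr.

320000 yr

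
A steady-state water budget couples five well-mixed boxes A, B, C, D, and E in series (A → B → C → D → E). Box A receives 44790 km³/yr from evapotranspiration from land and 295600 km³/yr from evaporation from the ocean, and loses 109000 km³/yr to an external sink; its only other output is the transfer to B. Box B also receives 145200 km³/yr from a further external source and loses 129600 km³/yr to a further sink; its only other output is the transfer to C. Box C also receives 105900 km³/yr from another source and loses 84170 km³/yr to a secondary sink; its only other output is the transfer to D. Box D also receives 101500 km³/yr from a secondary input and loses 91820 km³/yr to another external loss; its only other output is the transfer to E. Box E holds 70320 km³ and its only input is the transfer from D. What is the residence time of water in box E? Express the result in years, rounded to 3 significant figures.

0.253 yr

Box A: F(A→B) = (44790 + 295600) − 109000 = 231390 km³/yr.
Box B: F(B→C) = (231390 + 145200) − 129600 = 246990 km³/yr.
Box C: F(C→D) = (246990 + 105900) − 84170 = 268720 km³/yr.
Box D: F(D→E) = (268720 + 101500) − 91820 = 278400 km³/yr.
Box E throughput = its input = 278400 km³/yr; τ = 70320 / 278400 = 0.2526 yr.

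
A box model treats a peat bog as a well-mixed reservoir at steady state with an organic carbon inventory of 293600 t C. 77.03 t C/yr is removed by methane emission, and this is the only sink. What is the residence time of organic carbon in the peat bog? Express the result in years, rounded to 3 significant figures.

τ = M / F = 293600 / 77.03 = 3812 yr.

3810 yr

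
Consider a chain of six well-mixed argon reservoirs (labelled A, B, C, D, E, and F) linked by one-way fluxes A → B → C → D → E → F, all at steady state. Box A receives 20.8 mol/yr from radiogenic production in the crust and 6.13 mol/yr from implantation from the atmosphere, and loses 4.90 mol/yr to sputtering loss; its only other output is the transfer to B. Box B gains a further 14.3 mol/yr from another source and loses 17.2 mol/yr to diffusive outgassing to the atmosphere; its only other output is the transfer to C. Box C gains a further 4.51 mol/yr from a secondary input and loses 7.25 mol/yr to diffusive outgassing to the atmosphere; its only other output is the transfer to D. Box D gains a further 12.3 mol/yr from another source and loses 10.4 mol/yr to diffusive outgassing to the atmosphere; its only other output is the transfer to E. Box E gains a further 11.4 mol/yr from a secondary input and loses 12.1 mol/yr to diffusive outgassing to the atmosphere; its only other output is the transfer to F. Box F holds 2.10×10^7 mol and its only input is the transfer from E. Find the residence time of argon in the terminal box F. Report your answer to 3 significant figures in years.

Box A: F(A→B) = (20.8 + 6.13) − 4.90 = 22.030 mol/yr.
Box B: F(B→C) = (22.030 + 14.3) − 17.2 = 19.130 mol/yr.
Box C: F(C→D) = (19.130 + 4.51) − 7.25 = 16.390 mol/yr.
Box D: F(D→E) = (16.390 + 12.3) − 10.4 = 18.290 mol/yr.
Box E: F(E→F) = (18.290 + 11.4) − 12.1 = 17.590 mol/yr.
Box F throughput = its input = 17.590 mol/yr; τ = 2.10×10^7 / 17.590 = 1.194×10^6 yr.

1.19×10^6 yr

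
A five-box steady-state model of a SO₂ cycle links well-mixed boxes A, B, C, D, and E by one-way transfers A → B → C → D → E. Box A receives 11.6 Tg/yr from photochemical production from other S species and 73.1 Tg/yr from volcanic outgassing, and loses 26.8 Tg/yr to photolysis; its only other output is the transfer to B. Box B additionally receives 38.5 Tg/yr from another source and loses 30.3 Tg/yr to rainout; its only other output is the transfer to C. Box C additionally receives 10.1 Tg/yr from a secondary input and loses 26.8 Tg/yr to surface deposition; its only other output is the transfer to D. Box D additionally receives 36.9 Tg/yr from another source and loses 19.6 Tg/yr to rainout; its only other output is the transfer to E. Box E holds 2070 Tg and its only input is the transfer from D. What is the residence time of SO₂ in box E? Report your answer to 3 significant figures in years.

Box A: F(A→B) = (11.6 + 73.1) − 26.8 = 57.900 Tg/yr.
Box B: F(B→C) = (57.900 + 38.5) − 30.3 = 66.100 Tg/yr.
Box C: F(C→D) = (66.100 + 10.1) − 26.8 = 49.400 Tg/yr.
Box D: F(D→E) = (49.400 + 36.9) − 19.6 = 66.700 Tg/yr.
Box E throughput = its input = 66.700 Tg/yr; τ = 2070 / 66.700 = 31.03 yr.

31.0 yr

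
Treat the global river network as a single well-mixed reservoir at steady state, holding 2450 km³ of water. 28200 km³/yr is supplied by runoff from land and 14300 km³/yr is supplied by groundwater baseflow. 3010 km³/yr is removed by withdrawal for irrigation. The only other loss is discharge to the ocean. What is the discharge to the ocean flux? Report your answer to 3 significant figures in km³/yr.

39500 km³/yr

At steady state ΣF_in = ΣF_out.
ΣF_in = 28200 + 14300 = 42500 km³/yr.
Discharge to the ocean flux = ΣF_in − (3010) = 42500 − 3010 = 39490 km³/yr.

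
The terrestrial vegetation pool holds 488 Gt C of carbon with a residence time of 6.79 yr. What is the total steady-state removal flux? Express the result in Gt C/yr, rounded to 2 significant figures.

F = M / τ = 488 / 6.79 = 71.87 Gt C/yr.

72 Gt C/yr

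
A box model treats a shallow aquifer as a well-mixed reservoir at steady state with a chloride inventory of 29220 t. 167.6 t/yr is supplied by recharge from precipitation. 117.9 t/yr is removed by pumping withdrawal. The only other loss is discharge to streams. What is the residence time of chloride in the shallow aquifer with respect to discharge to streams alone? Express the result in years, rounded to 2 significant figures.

At steady state ΣF_in = ΣF_out.
ΣF_in = 167.60 t/yr.
Discharge to streams flux = ΣF_in − (117.9) = 167.60 − 117.9 = 49.70 t/yr.
τ = M / F = 29220 / 49.70 = 587.9 yr.

590 yr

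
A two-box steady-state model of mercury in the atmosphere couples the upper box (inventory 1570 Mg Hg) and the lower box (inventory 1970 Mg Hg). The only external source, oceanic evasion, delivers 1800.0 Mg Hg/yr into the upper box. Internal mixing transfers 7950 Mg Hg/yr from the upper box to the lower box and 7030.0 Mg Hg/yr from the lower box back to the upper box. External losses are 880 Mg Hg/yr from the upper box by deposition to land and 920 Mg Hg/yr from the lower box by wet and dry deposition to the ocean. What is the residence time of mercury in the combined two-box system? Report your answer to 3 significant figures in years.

1.97 yr

Residence time in the combined system uses the total inventory and the total *external* removal — internal exchanges between the two boxes cancel.
M_total = 1570 + 1970 = 3540.0 Mg Hg.
ΣF_external_out = 880 + 920 = 1800.0 Mg Hg/yr.
τ = M_total / ΣF_ext = 3540.0 / 1800.0 = 1.967 yr.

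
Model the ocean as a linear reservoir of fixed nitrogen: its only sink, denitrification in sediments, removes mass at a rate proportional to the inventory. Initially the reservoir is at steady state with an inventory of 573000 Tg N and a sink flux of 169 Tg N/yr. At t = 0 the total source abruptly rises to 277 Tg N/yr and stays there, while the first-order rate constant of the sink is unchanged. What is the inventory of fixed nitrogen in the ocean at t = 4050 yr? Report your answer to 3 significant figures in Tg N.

828000 Tg N

τ = M₀/F₀ = 573000/169 = 3391 yr; rate constant k = 1/τ.
New steady state M_∞ = F₁/k = F₁·τ = 277 × 3391 = 939180 Tg N.
M(t) = M_∞ + (M₀ − M_∞)·e^(−t/τ); t/τ = 4050/3391 = 1.195, so e^(−t/τ) = 0.3029.
M(t) = 939180 − 366200 × 0.3029 = 828280 Tg N.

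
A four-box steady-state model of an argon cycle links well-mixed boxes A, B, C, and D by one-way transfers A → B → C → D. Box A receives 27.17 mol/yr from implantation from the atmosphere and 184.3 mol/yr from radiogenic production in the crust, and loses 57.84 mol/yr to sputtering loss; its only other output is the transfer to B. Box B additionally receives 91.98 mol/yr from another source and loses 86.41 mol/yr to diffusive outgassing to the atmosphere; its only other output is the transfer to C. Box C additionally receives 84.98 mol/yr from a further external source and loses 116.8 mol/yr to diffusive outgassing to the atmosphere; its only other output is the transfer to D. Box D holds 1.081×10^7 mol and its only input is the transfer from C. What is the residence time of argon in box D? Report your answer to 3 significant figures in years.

Box A: F(A→B) = (27.17 + 184.3) − 57.84 = 153.63 mol/yr.
Box B: F(B→C) = (153.63 + 91.98) − 86.41 = 159.20 mol/yr.
Box C: F(C→D) = (159.20 + 84.98) − 116.8 = 127.38 mol/yr.
Box D throughput = its input = 127.38 mol/yr; τ = 1.081×10^7 / 127.38 = 84860 yr.

84900 yr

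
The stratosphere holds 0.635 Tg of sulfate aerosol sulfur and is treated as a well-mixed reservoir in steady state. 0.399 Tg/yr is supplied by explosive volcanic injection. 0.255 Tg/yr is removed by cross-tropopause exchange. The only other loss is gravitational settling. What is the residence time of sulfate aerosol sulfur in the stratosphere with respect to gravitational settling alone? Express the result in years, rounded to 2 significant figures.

4.4 yr

At steady state ΣF_in = ΣF_out.
ΣF_in = 0.39900 Tg/yr.
Gravitational settling flux = ΣF_in − (0.255) = 0.39900 − 0.2550 = 0.1440 Tg/yr.
τ = M / F = 0.635 / 0.1440 = 4.410 yr.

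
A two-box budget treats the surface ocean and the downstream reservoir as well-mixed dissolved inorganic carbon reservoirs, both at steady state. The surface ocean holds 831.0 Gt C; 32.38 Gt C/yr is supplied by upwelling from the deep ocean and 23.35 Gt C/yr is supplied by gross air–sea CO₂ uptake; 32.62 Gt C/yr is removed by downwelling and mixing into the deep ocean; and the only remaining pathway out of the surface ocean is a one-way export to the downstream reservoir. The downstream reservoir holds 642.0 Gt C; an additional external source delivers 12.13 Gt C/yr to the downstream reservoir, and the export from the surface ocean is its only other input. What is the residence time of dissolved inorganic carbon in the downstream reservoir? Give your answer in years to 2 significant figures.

Balance the surface ocean: ΣF_in = 32.38 + 23.35 = 55.730 Gt C/yr.
Export to the downstream reservoir = ΣF_in − (32.62) = 23.110 Gt C/yr.
Total input to the downstream reservoir = 23.110 + 12.13 = 35.240 Gt C/yr; at steady state this equals its total output.
τ = M / F = 642.0 / 35.240 = 18.22 yr.

18 yr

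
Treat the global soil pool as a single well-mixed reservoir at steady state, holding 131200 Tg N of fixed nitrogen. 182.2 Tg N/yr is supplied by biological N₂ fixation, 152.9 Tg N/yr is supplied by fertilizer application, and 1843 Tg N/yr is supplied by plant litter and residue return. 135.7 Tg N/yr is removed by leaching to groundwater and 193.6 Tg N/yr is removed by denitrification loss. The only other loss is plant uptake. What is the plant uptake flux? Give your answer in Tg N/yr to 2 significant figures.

1800 Tg N/yr

At steady state ΣF_in = ΣF_out.
ΣF_in = 182.2 + 152.9 + 1843 = 2178.1 Tg N/yr.
Plant uptake flux = ΣF_in − (135.7 + 193.6) = 2178.1 − 329.3 = 1849 Tg N/yr.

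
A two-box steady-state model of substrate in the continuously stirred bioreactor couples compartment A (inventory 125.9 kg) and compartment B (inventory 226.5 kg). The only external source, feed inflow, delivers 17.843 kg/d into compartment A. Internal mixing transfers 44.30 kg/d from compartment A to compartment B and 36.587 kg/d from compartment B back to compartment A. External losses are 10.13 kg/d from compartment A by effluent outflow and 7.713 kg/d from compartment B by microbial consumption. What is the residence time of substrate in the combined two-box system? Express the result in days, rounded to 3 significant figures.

Residence time in the combined system uses the total inventory and the total *external* removal — internal exchanges between the two boxes cancel.
M_total = 125.9 + 226.5 = 352.40 kg.
ΣF_external_out = 10.13 + 7.713 = 17.843 kg/d.
τ = M_total / ΣF_ext = 352.40 / 17.843 = 19.75 d.

19.8 d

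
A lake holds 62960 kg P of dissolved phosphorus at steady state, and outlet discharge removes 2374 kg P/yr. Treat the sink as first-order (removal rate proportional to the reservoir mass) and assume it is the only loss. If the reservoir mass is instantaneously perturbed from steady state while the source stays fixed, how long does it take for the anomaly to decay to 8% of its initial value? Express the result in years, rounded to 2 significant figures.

67 yr

For a linear reservoir the anomaly decays as exp(−t/τ) with τ = M/F = 62960/2374 = 26.52 yr.
exp(−t/τ) = 0.08 ⇒ t = −τ ln(0.08) = 26.52 × 2.526 = 66.98 yr.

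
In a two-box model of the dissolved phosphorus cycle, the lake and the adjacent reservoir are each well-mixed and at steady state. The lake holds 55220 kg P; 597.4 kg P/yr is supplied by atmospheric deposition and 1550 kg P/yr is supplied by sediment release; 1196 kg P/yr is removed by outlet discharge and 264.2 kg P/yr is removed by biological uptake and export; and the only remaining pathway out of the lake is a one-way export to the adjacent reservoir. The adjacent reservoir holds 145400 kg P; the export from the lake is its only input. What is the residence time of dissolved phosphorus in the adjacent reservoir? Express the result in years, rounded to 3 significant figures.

Balance the lake: ΣF_in = 597.4 + 1550 = 2147.4 kg P/yr.
Export to the adjacent reservoir = ΣF_in − (1196 + 264.2) = 687.20 kg P/yr.
At steady state the output of the adjacent reservoir equals its input, 687.20 kg P/yr.
τ = M / F = 145400 / 687.20 = 211.6 yr.

212 yr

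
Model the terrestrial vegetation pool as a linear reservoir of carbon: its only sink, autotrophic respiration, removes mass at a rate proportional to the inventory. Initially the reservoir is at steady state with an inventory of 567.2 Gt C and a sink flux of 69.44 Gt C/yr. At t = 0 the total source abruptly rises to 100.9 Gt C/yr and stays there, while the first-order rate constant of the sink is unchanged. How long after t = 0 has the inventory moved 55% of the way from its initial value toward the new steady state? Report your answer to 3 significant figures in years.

6.52 yr

τ = M₀/F₀ = 567.2/69.44 = 8.168 yr.
The remaining gap fraction is e^(−t/τ); 55% covered ⇒ e^(−t/τ) = 0.450.
t = −τ ln(0.450) = 8.168 × 0.7985 = 6.522 yr.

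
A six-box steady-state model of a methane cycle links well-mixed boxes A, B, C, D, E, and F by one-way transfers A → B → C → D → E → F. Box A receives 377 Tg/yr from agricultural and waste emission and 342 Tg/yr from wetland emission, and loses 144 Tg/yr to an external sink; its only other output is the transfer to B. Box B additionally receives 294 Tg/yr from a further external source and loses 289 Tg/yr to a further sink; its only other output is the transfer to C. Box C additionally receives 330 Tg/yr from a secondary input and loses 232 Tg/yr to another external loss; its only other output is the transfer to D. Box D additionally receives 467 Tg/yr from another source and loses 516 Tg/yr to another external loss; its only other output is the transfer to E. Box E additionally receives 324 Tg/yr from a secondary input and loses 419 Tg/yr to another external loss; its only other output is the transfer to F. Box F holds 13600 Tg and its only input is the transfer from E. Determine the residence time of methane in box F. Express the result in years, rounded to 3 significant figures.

Box A: F(A→B) = (377 + 342) − 144 = 575.00 Tg/yr.
Box B: F(B→C) = (575.00 + 294) − 289 = 580.00 Tg/yr.
Box C: F(C→D) = (580.00 + 330) − 232 = 678.00 Tg/yr.
Box D: F(D→E) = (678.00 + 467) − 516 = 629.00 Tg/yr.
Box E: F(E→F) = (629.00 + 324) − 419 = 534.00 Tg/yr.
Box F throughput = its input = 534.00 Tg/yr; τ = 13600 / 534.00 = 25.47 yr.

25.5 yr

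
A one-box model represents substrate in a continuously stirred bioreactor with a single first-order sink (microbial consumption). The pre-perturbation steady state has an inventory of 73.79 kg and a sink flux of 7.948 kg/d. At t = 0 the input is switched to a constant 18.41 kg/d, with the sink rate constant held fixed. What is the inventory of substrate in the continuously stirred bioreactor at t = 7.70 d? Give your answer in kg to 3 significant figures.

Residence time τ = M₀/F₀ = 9.284 d. The eventual steady state is M_∞ = M₀·(F₁/F₀) = 73.79 × 18.41/7.948 = 170.92 kg.
The anomaly ΔM(t) = M(t) − M_∞ decays as ΔM₀·e^(−t/τ) with ΔM₀ = 73.79 − 170.92 = −97.13 kg.
At t = 7.70 d, e^(−t/τ) = e^(−0.8294) = 0.4363, so ΔM = −42.38 kg and M = 170.92 − 42.38 = 128.54 kg.

129 kg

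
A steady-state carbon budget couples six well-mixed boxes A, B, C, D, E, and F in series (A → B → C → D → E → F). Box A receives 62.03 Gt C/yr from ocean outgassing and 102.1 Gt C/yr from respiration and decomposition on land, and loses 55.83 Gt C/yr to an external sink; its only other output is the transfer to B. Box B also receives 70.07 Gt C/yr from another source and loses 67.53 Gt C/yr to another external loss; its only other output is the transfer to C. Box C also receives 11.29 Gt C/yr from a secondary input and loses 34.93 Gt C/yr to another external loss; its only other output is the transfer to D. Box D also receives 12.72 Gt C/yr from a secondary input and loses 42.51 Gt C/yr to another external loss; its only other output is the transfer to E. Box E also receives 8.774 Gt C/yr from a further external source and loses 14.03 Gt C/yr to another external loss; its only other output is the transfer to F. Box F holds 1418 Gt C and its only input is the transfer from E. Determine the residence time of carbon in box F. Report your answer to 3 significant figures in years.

Box A: F(A→B) = (62.03 + 102.1) − 55.83 = 108.30 Gt C/yr.
Box B: F(B→C) = (108.30 + 70.07) − 67.53 = 110.84 Gt C/yr.
Box C: F(C→D) = (110.84 + 11.29) − 34.93 = 87.200 Gt C/yr.
Box D: F(D→E) = (87.200 + 12.72) − 42.51 = 57.410 Gt C/yr.
Box E: F(E→F) = (57.410 + 8.774) − 14.03 = 52.154 Gt C/yr.
Box F throughput = its input = 52.154 Gt C/yr; τ = 1418 / 52.154 = 27.19 yr.

27.2 yr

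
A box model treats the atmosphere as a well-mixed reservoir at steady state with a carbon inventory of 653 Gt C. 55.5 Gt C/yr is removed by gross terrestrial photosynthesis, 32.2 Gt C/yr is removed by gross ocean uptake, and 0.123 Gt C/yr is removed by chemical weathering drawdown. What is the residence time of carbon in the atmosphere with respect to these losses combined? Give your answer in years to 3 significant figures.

Total removal = 55.50 + 32.20 + 0.1230 = 87.823 Gt C/yr.
τ = M / ΣF_out = 653 / 87.823 = 7.435 yr.

7.44 yr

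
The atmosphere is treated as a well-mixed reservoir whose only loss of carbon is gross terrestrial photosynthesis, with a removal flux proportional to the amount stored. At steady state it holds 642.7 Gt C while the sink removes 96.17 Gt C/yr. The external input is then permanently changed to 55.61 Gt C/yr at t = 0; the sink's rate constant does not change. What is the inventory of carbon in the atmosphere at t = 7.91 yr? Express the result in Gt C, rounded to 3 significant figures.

455 Gt C

The sink rate constant is k = F₀/M₀ = 96.17/642.7 = 0.1496 yr⁻¹.
Solving dM/dt = F₁ − kM with M(0) = M₀ gives M(t) = F₁/k + (M₀ − F₁/k)·e^(−kt).
F₁/k = 55.61/0.1496 = 371.64 Gt C; kt = 0.1496 × 7.91 = 1.184, e^(−kt) = 0.3062.
M(7.91) = 371.64 + (642.7 − 371.64) × 0.3062 = 371.64 + 82.99 = 454.63 Gt C.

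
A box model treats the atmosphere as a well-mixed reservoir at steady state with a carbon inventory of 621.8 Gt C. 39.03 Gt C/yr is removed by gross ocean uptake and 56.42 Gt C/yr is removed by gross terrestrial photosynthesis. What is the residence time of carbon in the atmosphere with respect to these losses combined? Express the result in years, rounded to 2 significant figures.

6.5 yr

Total removal = 39.03 + 56.42 = 95.450 Gt C/yr.
τ = M / ΣF_out = 621.8 / 95.450 = 6.514 yr.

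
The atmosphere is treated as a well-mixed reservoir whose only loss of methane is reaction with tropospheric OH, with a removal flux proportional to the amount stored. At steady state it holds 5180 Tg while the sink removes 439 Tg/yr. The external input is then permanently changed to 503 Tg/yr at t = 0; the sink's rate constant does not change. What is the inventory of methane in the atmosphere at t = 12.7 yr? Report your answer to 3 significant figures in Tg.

τ = M₀/F₀ = 5180/439 = 11.80 yr; rate constant k = 1/τ.
New steady state M_∞ = F₁/k = F₁·τ = 503 × 11.80 = 5935.2 Tg.
M(t) = M_∞ + (M₀ − M_∞)·e^(−t/τ); t/τ = 12.7/11.80 = 1.076, so e^(−t/τ) = 0.3409.
M(t) = 5935.2 − 755.2 × 0.3409 = 5677.8 Tg.

5680 Tg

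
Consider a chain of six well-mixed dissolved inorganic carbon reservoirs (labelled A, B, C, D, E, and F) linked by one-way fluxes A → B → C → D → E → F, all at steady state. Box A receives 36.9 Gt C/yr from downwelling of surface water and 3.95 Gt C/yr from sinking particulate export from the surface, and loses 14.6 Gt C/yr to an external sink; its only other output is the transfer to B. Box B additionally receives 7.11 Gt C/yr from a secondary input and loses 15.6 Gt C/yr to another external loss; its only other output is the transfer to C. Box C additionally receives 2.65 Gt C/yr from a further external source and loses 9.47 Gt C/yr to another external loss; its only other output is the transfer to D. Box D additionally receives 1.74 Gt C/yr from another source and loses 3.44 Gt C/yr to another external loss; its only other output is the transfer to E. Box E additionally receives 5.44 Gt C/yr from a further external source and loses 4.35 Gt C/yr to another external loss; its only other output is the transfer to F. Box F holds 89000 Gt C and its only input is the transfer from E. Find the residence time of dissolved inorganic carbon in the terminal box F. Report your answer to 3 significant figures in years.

8620 yr

Box A: F(A→B) = (36.9 + 3.95) − 14.6 = 26.250 Gt C/yr.
Box B: F(B→C) = (26.250 + 7.11) − 15.6 = 17.760 Gt C/yr.
Box C: F(C→D) = (17.760 + 2.65) − 9.47 = 10.940 Gt C/yr.
Box D: F(D→E) = (10.940 + 1.74) − 3.44 = 9.2400 Gt C/yr.
Box E: F(E→F) = (9.2400 + 5.44) − 4.35 = 10.330 Gt C/yr.
Box F throughput = its input = 10.330 Gt C/yr; τ = 89000 / 10.330 = 8616 yr.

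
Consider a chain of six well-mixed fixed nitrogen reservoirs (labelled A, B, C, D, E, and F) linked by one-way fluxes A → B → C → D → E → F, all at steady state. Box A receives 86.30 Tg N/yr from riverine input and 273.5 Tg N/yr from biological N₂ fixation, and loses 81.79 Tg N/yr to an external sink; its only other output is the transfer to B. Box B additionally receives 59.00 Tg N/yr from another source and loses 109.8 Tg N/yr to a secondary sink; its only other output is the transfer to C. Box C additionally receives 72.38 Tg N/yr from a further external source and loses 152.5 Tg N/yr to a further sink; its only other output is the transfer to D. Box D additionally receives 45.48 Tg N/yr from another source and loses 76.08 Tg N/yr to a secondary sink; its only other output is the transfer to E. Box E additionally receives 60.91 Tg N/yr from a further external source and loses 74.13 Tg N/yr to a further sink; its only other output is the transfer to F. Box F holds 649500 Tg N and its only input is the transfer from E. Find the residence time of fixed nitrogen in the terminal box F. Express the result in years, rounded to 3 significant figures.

6290 yr

Box A: F(A→B) = (86.30 + 273.5) − 81.79 = 278.01 Tg N/yr.
Box B: F(B→C) = (278.01 + 59.00) − 109.8 = 227.21 Tg N/yr.
Box C: F(C→D) = (227.21 + 72.38) − 152.5 = 147.09 Tg N/yr.
Box D: F(D→E) = (147.09 + 45.48) − 76.08 = 116.49 Tg N/yr.
Box E: F(E→F) = (116.49 + 60.91) − 74.13 = 103.27 Tg N/yr.
Box F throughput = its input = 103.27 Tg N/yr; τ = 649500 / 103.27 = 6289 yr.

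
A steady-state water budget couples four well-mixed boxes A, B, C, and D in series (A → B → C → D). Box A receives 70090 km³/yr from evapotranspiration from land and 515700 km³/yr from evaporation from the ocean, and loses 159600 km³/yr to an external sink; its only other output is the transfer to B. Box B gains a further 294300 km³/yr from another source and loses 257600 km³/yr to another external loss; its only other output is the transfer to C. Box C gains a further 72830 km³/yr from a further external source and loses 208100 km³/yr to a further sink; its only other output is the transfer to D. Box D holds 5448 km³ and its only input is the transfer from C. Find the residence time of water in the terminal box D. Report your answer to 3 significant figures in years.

Box A: F(A→B) = (70090 + 515700) − 159600 = 426190 km³/yr.
Box B: F(B→C) = (426190 + 294300) − 257600 = 462890 km³/yr.
Box C: F(C→D) = (462890 + 72830) − 208100 = 327620 km³/yr.
Box D throughput = its input = 327620 km³/yr; τ = 5448 / 327620 = 0.01663 yr.

0.0166 yr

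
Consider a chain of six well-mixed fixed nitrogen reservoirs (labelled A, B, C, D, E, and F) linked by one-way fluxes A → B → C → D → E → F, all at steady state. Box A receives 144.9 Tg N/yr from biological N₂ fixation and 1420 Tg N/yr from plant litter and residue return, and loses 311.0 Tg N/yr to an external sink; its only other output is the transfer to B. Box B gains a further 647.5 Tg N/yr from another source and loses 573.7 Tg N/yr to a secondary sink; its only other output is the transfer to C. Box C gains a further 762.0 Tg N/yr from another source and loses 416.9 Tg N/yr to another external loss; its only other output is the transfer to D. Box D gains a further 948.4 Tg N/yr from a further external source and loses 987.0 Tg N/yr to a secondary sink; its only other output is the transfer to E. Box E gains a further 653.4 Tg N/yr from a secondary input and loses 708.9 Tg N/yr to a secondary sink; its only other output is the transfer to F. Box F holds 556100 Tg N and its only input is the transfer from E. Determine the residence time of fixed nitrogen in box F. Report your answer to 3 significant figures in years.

352 yr

Box A: F(A→B) = (144.9 + 1420) − 311.0 = 1253.9 Tg N/yr.
Box B: F(B→C) = (1253.9 + 647.5) − 573.7 = 1327.7 Tg N/yr.
Box C: F(C→D) = (1327.7 + 762.0) − 416.9 = 1672.8 Tg N/yr.
Box D: F(D→E) = (1672.8 + 948.4) − 987.0 = 1634.2 Tg N/yr.
Box E: F(E→F) = (1634.2 + 653.4) − 708.9 = 1578.7 Tg N/yr.
Box F throughput = its input = 1578.7 Tg N/yr; τ = 556100 / 1578.7 = 352.3 yr.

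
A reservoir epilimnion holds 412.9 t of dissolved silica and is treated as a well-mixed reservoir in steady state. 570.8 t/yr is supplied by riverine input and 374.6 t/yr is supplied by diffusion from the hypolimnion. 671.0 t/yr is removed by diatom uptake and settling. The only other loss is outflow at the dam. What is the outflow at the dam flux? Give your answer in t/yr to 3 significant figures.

At steady state ΣF_in = ΣF_out.
ΣF_in = 570.8 + 374.6 = 945.40 t/yr.
Outflow at the dam flux = ΣF_in − (671.0) = 945.40 − 671.0 = 274.4 t/yr.

274 t/yr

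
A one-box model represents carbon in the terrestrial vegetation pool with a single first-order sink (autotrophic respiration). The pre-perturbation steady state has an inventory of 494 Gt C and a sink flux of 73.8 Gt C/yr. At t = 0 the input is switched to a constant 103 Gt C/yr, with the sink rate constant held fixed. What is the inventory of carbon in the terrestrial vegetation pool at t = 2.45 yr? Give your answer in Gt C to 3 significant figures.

Residence time τ = M₀/F₀ = 6.694 yr. The eventual steady state is M_∞ = M₀·(F₁/F₀) = 494 × 103/73.8 = 689.46 Gt C.
The anomaly ΔM(t) = M(t) − M_∞ decays as ΔM₀·e^(−t/τ) with ΔM₀ = 494 − 689.46 = −195.5 Gt C.
At t = 2.45 yr, e^(−t/τ) = e^(−0.3660) = 0.6935, so ΔM = −135.5 Gt C and M = 689.46 − 135.5 = 553.91 Gt C.

554 Gt C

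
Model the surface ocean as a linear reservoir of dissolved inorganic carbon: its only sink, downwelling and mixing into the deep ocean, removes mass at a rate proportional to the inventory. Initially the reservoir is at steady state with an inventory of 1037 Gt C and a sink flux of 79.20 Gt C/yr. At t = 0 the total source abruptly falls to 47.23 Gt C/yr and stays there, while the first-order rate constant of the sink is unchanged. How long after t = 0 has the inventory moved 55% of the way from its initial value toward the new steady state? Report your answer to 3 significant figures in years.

10.5 yr

τ = M₀/F₀ = 1037/79.20 = 13.09 yr.
The remaining gap fraction is e^(−t/τ); 55% covered ⇒ e^(−t/τ) = 0.450.
t = −τ ln(0.450) = 13.09 × 0.7985 = 10.46 yr.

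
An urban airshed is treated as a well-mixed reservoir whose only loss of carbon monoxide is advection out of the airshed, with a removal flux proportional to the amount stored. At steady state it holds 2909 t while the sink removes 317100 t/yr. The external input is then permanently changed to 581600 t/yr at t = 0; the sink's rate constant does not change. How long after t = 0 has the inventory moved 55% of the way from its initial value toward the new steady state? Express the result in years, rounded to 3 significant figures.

0.00733 yr

τ = M₀/F₀ = 2909/317100 = 0.009174 yr.
The remaining gap fraction is e^(−t/τ); 55% covered ⇒ e^(−t/τ) = 0.450.
t = −τ ln(0.450) = 0.009174 × 0.7985 = 0.007325 yr.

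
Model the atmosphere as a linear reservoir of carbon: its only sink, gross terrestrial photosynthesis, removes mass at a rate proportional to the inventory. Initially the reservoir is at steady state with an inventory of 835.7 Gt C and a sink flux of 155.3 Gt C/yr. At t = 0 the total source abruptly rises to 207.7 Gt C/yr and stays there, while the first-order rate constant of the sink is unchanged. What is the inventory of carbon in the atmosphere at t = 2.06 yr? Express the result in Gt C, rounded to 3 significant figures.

Residence time τ = M₀/F₀ = 5.381 yr. The eventual steady state is M_∞ = M₀·(F₁/F₀) = 835.7 × 207.7/155.3 = 1117.7 Gt C.
The anomaly ΔM(t) = M(t) − M_∞ decays as ΔM₀·e^(−t/τ) with ΔM₀ = 835.7 − 1117.7 = −282.0 Gt C.
At t = 2.06 yr, e^(−t/τ) = e^(−0.3828) = 0.6819, so ΔM = −192.3 Gt C and M = 1117.7 − 192.3 = 925.39 Gt C.

925 Gt C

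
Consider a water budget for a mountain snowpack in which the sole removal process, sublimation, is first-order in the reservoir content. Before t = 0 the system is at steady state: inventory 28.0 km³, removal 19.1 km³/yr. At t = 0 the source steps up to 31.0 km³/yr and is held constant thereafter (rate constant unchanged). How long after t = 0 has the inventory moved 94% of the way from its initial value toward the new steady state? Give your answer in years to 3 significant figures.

4.12 yr

τ = M₀/F₀ = 28.0/19.1 = 1.466 yr.
The remaining gap fraction is e^(−t/τ); 94% covered ⇒ e^(−t/τ) = 0.0600.
t = −τ ln(0.0600) = 1.466 × 2.813 = 4.124 yr.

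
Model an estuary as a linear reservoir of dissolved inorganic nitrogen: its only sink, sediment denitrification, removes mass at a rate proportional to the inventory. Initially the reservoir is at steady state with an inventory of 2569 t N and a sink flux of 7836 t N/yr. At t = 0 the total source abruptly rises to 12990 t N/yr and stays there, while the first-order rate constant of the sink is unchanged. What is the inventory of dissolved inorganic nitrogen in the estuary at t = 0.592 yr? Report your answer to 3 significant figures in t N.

The sink rate constant is k = F₀/M₀ = 7836/2569 = 3.050 yr⁻¹.
Solving dM/dt = F₁ − kM with M(0) = M₀ gives M(t) = F₁/k + (M₀ − F₁/k)·e^(−kt).
F₁/k = 12990/3.050 = 4258.7 t N; kt = 3.050 × 0.592 = 1.806, e^(−kt) = 0.1644.
M(0.592) = 4258.7 + (2569 − 4258.7) × 0.1644 = 4258.7 − 277.7 = 3981.0 t N.

3980 t N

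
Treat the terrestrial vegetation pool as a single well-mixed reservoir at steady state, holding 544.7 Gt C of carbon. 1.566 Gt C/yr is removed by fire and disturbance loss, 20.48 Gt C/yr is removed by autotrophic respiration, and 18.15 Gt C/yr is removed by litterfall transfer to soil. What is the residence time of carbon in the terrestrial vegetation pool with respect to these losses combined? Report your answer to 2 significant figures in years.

Total removal = 1.566 + 20.48 + 18.15 = 40.196 Gt C/yr.
τ = M / ΣF_out = 544.7 / 40.196 = 13.55 yr.

14 yr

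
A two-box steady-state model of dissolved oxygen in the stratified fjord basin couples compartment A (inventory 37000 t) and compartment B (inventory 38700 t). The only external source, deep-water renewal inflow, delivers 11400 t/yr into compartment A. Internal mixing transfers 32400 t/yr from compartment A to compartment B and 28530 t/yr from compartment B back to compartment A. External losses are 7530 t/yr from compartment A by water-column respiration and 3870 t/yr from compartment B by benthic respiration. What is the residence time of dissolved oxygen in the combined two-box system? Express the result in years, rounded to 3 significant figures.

Residence time in the combined system uses the total inventory and the total *external* removal — internal exchanges between the two boxes cancel.
M_total = 37000 + 38700 = 75700 t.
ΣF_external_out = 7530 + 3870 = 11400 t/yr.
τ = M_total / ΣF_ext = 75700 / 11400 = 6.640 yr.

6.64 yr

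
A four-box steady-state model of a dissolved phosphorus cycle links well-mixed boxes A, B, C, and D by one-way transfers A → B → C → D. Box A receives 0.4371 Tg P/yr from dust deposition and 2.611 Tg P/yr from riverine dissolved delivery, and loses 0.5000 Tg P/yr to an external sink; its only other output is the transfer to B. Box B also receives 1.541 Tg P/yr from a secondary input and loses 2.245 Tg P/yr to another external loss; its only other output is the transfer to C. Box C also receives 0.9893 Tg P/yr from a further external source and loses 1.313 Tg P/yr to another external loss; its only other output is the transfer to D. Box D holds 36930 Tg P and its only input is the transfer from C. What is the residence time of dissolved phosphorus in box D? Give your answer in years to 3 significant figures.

24300 yr

Box A: F(A→B) = (0.4371 + 2.611) − 0.5000 = 2.5481 Tg P/yr.
Box B: F(B→C) = (2.5481 + 1.541) − 2.245 = 1.8441 Tg P/yr.
Box C: F(C→D) = (1.8441 + 0.9893) − 1.313 = 1.5204 Tg P/yr.
Box D throughput = its input = 1.5204 Tg P/yr; τ = 36930 / 1.5204 = 24290 yr.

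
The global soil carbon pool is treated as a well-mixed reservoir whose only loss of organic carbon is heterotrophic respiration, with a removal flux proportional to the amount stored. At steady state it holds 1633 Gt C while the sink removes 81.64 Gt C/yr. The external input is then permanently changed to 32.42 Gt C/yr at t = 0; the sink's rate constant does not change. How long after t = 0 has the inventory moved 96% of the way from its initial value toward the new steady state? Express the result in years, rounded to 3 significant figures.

τ = M₀/F₀ = 1633/81.64 = 20.00 yr.
The remaining gap fraction is e^(−t/τ); 96% covered ⇒ e^(−t/τ) = 0.0400.
t = −τ ln(0.0400) = 20.00 × 3.219 = 64.39 yr.

64.4 yr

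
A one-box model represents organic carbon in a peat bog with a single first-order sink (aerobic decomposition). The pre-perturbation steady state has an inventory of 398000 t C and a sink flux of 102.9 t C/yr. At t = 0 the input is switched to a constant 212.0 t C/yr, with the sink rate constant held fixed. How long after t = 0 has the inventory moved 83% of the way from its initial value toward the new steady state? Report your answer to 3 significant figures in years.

τ = M₀/F₀ = 398000/102.9 = 3868 yr.
The remaining gap fraction is e^(−t/τ); 83% covered ⇒ e^(−t/τ) = 0.170.
t = −τ ln(0.170) = 3868 × 1.772 = 6854 yr.

6850 yr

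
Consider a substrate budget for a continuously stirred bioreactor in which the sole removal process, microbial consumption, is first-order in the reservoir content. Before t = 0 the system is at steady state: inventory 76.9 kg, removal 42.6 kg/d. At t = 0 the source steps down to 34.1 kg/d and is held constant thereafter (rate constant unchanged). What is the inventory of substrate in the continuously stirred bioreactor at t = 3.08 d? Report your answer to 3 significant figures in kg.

τ = M₀/F₀ = 76.9/42.6 = 1.805 d; rate constant k = 1/τ.
New steady state M_∞ = F₁/k = F₁·τ = 34.1 × 1.805 = 61.556 kg.
M(t) = M_∞ + (M₀ − M_∞)·e^(−t/τ); t/τ = 3.08/1.805 = 1.706, so e^(−t/τ) = 0.1816.
M(t) = 61.556 + 15.34 × 0.1816 = 64.342 kg.

64.3 kg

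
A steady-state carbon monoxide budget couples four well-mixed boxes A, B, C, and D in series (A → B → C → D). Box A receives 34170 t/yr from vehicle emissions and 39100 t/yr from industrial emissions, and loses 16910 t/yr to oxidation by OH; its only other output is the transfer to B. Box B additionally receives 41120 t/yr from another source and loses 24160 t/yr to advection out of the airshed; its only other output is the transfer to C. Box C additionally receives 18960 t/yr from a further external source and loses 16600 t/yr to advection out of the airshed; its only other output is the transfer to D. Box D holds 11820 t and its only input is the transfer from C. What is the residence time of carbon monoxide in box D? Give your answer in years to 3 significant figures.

Box A: F(A→B) = (34170 + 39100) − 16910 = 56360 t/yr.
Box B: F(B→C) = (56360 + 41120) − 24160 = 73320 t/yr.
Box C: F(C→D) = (73320 + 18960) − 16600 = 75680 t/yr.
Box D throughput = its input = 75680 t/yr; τ = 11820 / 75680 = 0.1562 yr.

0.156 yr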